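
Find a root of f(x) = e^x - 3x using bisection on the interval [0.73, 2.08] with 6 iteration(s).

f(x) = e^x - 3x
Initial interval: [0.73, 2.08]

Iteration 1:
  c_1 = (0.730000 + 2.080000)/2 = 1.405000
  f(c_1) = f(1.405000) = -0.139473
  f(a) × f(c) ≥ 0, new interval: [1.405000, 2.080000]
Iteration 2:
  c_2 = (1.405000 + 2.080000)/2 = 1.742500
  f(c_2) = f(1.742500) = 0.484105
  f(a) × f(c) < 0, new interval: [1.405000, 1.742500]
Iteration 3:
  c_3 = (1.405000 + 1.742500)/2 = 1.573750
  f(c_3) = f(1.573750) = 0.103457
  f(a) × f(c) < 0, new interval: [1.405000, 1.573750]
Iteration 4:
  c_4 = (1.405000 + 1.573750)/2 = 1.489375
  f(c_4) = f(1.489375) = -0.033802
  f(a) × f(c) ≥ 0, new interval: [1.489375, 1.573750]
Iteration 5:
  c_5 = (1.489375 + 1.573750)/2 = 1.531562
  f(c_5) = f(1.531562) = 0.030711
  f(a) × f(c) < 0, new interval: [1.489375, 1.531562]
Iteration 6:
  c_6 = (1.489375 + 1.531562)/2 = 1.510469
  f(c_6) = f(1.510469) = -0.002553
  f(a) × f(c) ≥ 0, new interval: [1.510469, 1.531562]

After 6 iteration(s), the approximation is c_6 = 1.510469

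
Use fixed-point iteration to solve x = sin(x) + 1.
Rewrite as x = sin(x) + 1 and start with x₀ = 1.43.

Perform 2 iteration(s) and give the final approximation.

Equation: x = sin(x) + 1
Fixed-point form: x = sin(x) + 1
x₀ = 1.43

x_1 = g(1.430000) = 1.990105
x_2 = g(1.990105) = 1.913371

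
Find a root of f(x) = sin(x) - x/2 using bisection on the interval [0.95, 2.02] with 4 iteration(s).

f(x) = sin(x) - x/2
Initial interval: [0.95, 2.02]

Iteration 1:
  c_1 = (0.950000 + 2.020000)/2 = 1.485000
  f(c_1) = f(1.485000) = 0.253822
  f(a) × f(c) ≥ 0, new interval: [1.485000, 2.020000]
Iteration 2:
  c_2 = (1.485000 + 2.020000)/2 = 1.752500
  f(c_2) = f(1.752500) = 0.107287
  f(a) × f(c) ≥ 0, new interval: [1.752500, 2.020000]
Iteration 3:
  c_3 = (1.752500 + 2.020000)/2 = 1.886250
  f(c_3) = f(1.886250) = 0.007531
  f(a) × f(c) ≥ 0, new interval: [1.886250, 2.020000]
Iteration 4:
  c_4 = (1.886250 + 2.020000)/2 = 1.953125
  f(c_4) = f(1.953125) = -0.048764
  f(a) × f(c) < 0, new interval: [1.886250, 1.953125]

After 4 iteration(s), the approximation is c_4 = 1.953125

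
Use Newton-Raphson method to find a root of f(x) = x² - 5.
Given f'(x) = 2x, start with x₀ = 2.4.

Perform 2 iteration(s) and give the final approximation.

f(x) = x² - 5
f'(x) = 2x
x₀ = 2.4

Newton-Raphson formula: x_{n+1} = x_n - f(x_n)/f'(x_n)

Iteration 1:
  f(2.400000) = 0.760000
  f'(2.400000) = 4.800000
  x_1 = 2.400000 - 0.760000/4.800000 = 2.241667
Iteration 2:
  f(2.241667) = 0.025069
  f'(2.241667) = 4.483333
  x_2 = 2.241667 - 0.025069/4.483333 = 2.236075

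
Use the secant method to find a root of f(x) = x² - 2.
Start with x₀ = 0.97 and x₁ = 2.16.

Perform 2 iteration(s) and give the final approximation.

f(x) = x² - 2
x₀ = 0.97, x₁ = 2.16

Secant formula: x_{n+1} = x_n - f(x_n)(x_n - x_{n-1})/(f(x_n) - f(x_{n-1}))

Iteration 1:
  f(0.970000) = -1.059100
  f(2.160000) = 2.665600
  x_2 = 2.160000 - 2.665600×(2.160000 - 0.970000)/(2.665600 - (-1.059100))
       = 1.308371
Iteration 2:
  f(2.160000) = 2.665600
  f(1.308371) = -0.288166
  x_3 = 1.308371 - (-0.288166)×(1.308371 - 2.160000)/(-0.288166 - 2.665600)
       = 1.391455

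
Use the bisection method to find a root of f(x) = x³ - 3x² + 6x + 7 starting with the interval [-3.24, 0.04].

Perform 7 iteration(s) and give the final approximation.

f(x) = x³ - 3x² + 6x + 7
Initial interval: [-3.24, 0.04]

Iteration 1:
  c_1 = (-3.240000 + 0.040000)/2 = -1.600000
  f(c_1) = f(-1.600000) = -14.376000
  f(a) × f(c) ≥ 0, new interval: [-1.600000, 0.040000]
Iteration 2:
  c_2 = (-1.600000 + 0.040000)/2 = -0.780000
  f(c_2) = f(-0.780000) = 0.020248
  f(a) × f(c) < 0, new interval: [-1.600000, -0.780000]
Iteration 3:
  c_3 = (-1.600000 + (-0.780000))/2 = -1.190000
  f(c_3) = f(-1.190000) = -6.073459
  f(a) × f(c) ≥ 0, new interval: [-1.190000, -0.780000]
Iteration 4:
  c_4 = (-1.190000 + (-0.780000))/2 = -0.985000
  f(c_4) = f(-0.985000) = -2.776347
  f(a) × f(c) ≥ 0, new interval: [-0.985000, -0.780000]
Iteration 5:
  c_5 = (-0.985000 + (-0.780000))/2 = -0.882500
  f(c_5) = f(-0.882500) = -1.318715
  f(a) × f(c) ≥ 0, new interval: [-0.882500, -0.780000]
Iteration 6:
  c_6 = (-0.882500 + (-0.780000))/2 = -0.831250
  f(c_6) = f(-0.831250) = -0.634804
  f(a) × f(c) ≥ 0, new interval: [-0.831250, -0.780000]
Iteration 7:
  c_7 = (-0.831250 + (-0.780000))/2 = -0.805625
  f(c_7) = f(-0.805625) = -0.303721
  f(a) × f(c) ≥ 0, new interval: [-0.805625, -0.780000]

After 7 iteration(s), the approximation is c_7 = -0.805625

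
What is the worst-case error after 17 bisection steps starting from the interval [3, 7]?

Bisection error bound: |error| ≤ (b-a)/2^n
|error| ≤ (7 - 3)/2^17 = 4/2^17
|error| ≤ 0.0000305176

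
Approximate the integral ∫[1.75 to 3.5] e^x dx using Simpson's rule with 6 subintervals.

f(x) = e^x
a = 1.75, b = 3.5, n = 6
h = (b - a)/n = 0.291667

Simpson's rule: (h/3)[f(x₀) + 4f(x₁) + 2f(x₂) + ... + f(xₙ)]

x_0 = 1.7500, f(x_0) = 5.754603, coefficient = 1
x_1 = 2.0417, f(x_1) = 7.703438, coefficient = 4
x_2 = 2.3333, f(x_2) = 10.312259, coefficient = 2
x_3 = 2.6250, f(x_3) = 13.804574, coefficient = 4
x_4 = 2.9167, f(x_4) = 18.479586, coefficient = 2
x_5 = 3.2083, f(x_5) = 24.737822, coefficient = 4
x_6 = 3.5000, f(x_6) = 33.115452, coefficient = 1

I ≈ (0.291667/3) × 281.437079 = 27.361938
Exact value: 27.360849
Error: 0.001089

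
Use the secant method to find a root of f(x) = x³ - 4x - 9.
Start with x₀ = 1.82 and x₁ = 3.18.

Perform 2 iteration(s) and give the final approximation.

f(x) = x³ - 4x - 9
x₀ = 1.82, x₁ = 3.18

Secant formula: x_{n+1} = x_n - f(x_n)(x_n - x_{n-1})/(f(x_n) - f(x_{n-1}))

Iteration 1:
  f(1.820000) = -10.251432
  f(3.180000) = 10.437432
  x_2 = 3.180000 - 10.437432×(3.180000 - 1.820000)/(10.437432 - (-10.251432))
       = 2.493887
Iteration 2:
  f(3.180000) = 10.437432
  f(2.493887) = -3.464893
  x_3 = 2.493887 - (-3.464893)×(2.493887 - 3.180000)/(-3.464893 - 10.437432)
       = 2.664887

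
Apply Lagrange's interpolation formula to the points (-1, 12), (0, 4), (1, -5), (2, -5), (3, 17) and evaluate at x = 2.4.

Lagrange interpolation formula:
P(x) = Σ yᵢ × Lᵢ(x)
where Lᵢ(x) = Π_{j≠i} (x - xⱼ)/(xᵢ - xⱼ)

L_0(2.4) = (2.4 - 0)/(-1 - 0) × (2.4 - 1)/(-1 - 1) × (2.4 - 2)/(-1 - 2) × (2.4 - 3)/(-1 - 3) = -0.033600
L_1(2.4) = (2.4 - (-1))/(0 - (-1)) × (2.4 - 1)/(0 - 1) × (2.4 - 2)/(0 - 2) × (2.4 - 3)/(0 - 3) = 0.190400
L_2(2.4) = (2.4 - (-1))/(1 - (-1)) × (2.4 - 0)/(1 - 0) × (2.4 - 2)/(1 - 2) × (2.4 - 3)/(1 - 3) = -0.489600
L_3(2.4) = (2.4 - (-1))/(2 - (-1)) × (2.4 - 0)/(2 - 0) × (2.4 - 1)/(2 - 1) × (2.4 - 3)/(2 - 3) = 1.142400
L_4(2.4) = (2.4 - (-1))/(3 - (-1)) × (2.4 - 0)/(3 - 0) × (2.4 - 1)/(3 - 1) × (2.4 - 2)/(3 - 2) = 0.190400

P(2.4) = 12×L_0(2.4) + 4×L_1(2.4) + (-5)×L_2(2.4) + (-5)×L_3(2.4) + 17×L_4(2.4)
P(2.4) = 0.331200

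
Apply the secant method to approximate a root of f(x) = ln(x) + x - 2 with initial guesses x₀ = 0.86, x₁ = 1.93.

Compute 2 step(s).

f(x) = ln(x) + x - 2
x₀ = 0.86, x₁ = 1.93

Secant formula: x_{n+1} = x_n - f(x_n)(x_n - x_{n-1})/(f(x_n) - f(x_{n-1}))

Iteration 1:
  f(0.860000) = -1.290823
  f(1.930000) = 0.587520
  x_2 = 1.930000 - 0.587520×(1.930000 - 0.860000)/(0.587520 - (-1.290823))
       = 1.595319
Iteration 2:
  f(1.930000) = 0.587520
  f(1.595319) = 0.062392
  x_3 = 1.595319 - 0.062392×(1.595319 - 1.930000)/(0.062392 - 0.587520)
       = 1.555554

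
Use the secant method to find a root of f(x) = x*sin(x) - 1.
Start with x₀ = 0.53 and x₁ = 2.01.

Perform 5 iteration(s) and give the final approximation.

f(x) = x*sin(x) - 1
x₀ = 0.53, x₁ = 2.01

Secant formula: x_{n+1} = x_n - f(x_n)(x_n - x_{n-1})/(f(x_n) - f(x_{n-1}))

Iteration 1:
  f(0.530000) = -0.732067
  f(2.010000) = 0.819232
  x_2 = 2.010000 - 0.819232×(2.010000 - 0.530000)/(0.819232 - (-0.732067))
       = 1.228421
Iteration 2:
  f(2.010000) = 0.819232
  f(1.228421) = 0.157123
  x_3 = 1.228421 - 0.157123×(1.228421 - 2.010000)/(0.157123 - 0.819232)
       = 1.042947
Iteration 3:
  f(1.228421) = 0.157123
  f(1.042947) = -0.099006
  x_4 = 1.042947 - (-0.099006)×(1.042947 - 1.228421)/(-0.099006 - 0.157123)
       = 1.114641
Iteration 4:
  f(1.042947) = -0.099006
  f(1.114641) = 0.000673
  x_5 = 1.114641 - 0.000673×(1.114641 - 1.042947)/(0.000673 - (-0.099006))
       = 1.114158
Iteration 5:
  f(1.114641) = 0.000673
  f(1.114158) = 0.000001
  x_6 = 1.114158 - 0.000001×(1.114158 - 1.114641)/(0.000001 - 0.000673)
       = 1.114157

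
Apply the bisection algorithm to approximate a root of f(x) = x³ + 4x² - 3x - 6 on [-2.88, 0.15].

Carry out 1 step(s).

f(x) = x³ + 4x² - 3x - 6
Initial interval: [-2.88, 0.15]

Iteration 1:
  c_1 = (-2.880000 + 0.150000)/2 = -1.365000
  f(c_1) = f(-1.365000) = 3.004598
  f(a) × f(c) ≥ 0, new interval: [-1.365000, 0.150000]

After 1 iteration(s), the approximation is c_1 = -1.365000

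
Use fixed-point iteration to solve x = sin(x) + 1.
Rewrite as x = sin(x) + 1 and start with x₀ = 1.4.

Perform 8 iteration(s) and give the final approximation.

Equation: x = sin(x) + 1
Fixed-point form: x = sin(x) + 1
x₀ = 1.4

x_1 = g(1.400000) = 1.985450
x_2 = g(1.985450) = 1.915256
x_3 = g(1.915256) = 1.941258
x_4 = g(1.941258) = 1.932160
x_5 = g(1.932160) = 1.935415
x_6 = g(1.935415) = 1.934260
x_7 = g(1.934260) = 1.934671
x_8 = g(1.934671) = 1.934525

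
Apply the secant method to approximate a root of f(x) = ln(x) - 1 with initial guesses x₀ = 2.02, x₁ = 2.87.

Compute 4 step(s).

f(x) = ln(x) - 1
x₀ = 2.02, x₁ = 2.87

Secant formula: x_{n+1} = x_n - f(x_n)(x_n - x_{n-1})/(f(x_n) - f(x_{n-1}))

Iteration 1:
  f(2.020000) = -0.296902
  f(2.870000) = 0.054312
  x_2 = 2.870000 - 0.054312×(2.870000 - 2.020000)/(0.054312 - (-0.296902))
       = 2.738555
Iteration 2:
  f(2.870000) = 0.054312
  f(2.738555) = 0.007431
  x_3 = 2.738555 - 0.007431×(2.738555 - 2.870000)/(0.007431 - 0.054312)
       = 2.717722
Iteration 3:
  f(2.738555) = 0.007431
  f(2.717722) = -0.000206
  x_4 = 2.717722 - (-0.000206)×(2.717722 - 2.738555)/(-0.000206 - 0.007431)
       = 2.718284
Iteration 4:
  f(2.717722) = -0.000206
  f(2.718284) = 0.000001
  x_5 = 2.718284 - 0.000001×(2.718284 - 2.717722)/(0.000001 - (-0.000206))
       = 2.718282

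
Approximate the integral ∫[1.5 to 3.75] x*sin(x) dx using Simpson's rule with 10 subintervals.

f(x) = x*sin(x)
a = 1.5, b = 3.75, n = 10
h = (b - a)/n = 0.225000

Simpson's rule: (h/3)[f(x₀) + 4f(x₁) + 2f(x₂) + ... + f(xₙ)]

x_0 = 1.5000, f(x_0) = 1.496242, coefficient = 1
x_1 = 1.7250, f(x_1) = 1.704531, coefficient = 4
x_2 = 1.9500, f(x_2) = 1.811471, coefficient = 2
x_3 = 2.1750, f(x_3) = 1.789927, coefficient = 4
x_4 = 2.4000, f(x_4) = 1.621112, coefficient = 2
x_5 = 2.6250, f(x_5) = 1.296541, coefficient = 4
x_6 = 2.8500, f(x_6) = 0.819312, coefficient = 2
x_7 = 3.0750, f(x_7) = 0.204621, coefficient = 4
x_8 = 3.3000, f(x_8) = -0.520561, coefficient = 2
x_9 = 3.5250, f(x_9) = -1.318641, coefficient = 4
x_10 = 3.7500, f(x_10) = -2.143355, coefficient = 1

I ≈ (0.225000/3) × 21.523472 = 1.614260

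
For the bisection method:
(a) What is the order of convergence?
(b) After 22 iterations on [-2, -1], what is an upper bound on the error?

(a) Bisection has linear (order 1) convergence; the error is halved each step.

(b) Error bound = (b-a)/2^n = (-1 - (-2))/2^{22}
    = 1/2^{22}

(a) 1 (linear); (b) error ≤ 2.38e-07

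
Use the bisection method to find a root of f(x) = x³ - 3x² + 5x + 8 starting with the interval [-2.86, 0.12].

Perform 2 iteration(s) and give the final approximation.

f(x) = x³ - 3x² + 5x + 8
Initial interval: [-2.86, 0.12]

Iteration 1:
  c_1 = (-2.860000 + 0.120000)/2 = -1.370000
  f(c_1) = f(-1.370000) = -7.052053
  f(a) × f(c) ≥ 0, new interval: [-1.370000, 0.120000]
Iteration 2:
  c_2 = (-1.370000 + 0.120000)/2 = -0.625000
  f(c_2) = f(-0.625000) = 3.458984
  f(a) × f(c) < 0, new interval: [-1.370000, -0.625000]

After 2 iteration(s), the approximation is c_2 = -0.625000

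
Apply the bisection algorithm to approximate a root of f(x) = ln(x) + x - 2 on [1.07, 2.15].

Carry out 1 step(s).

f(x) = ln(x) + x - 2
Initial interval: [1.07, 2.15]

Iteration 1:
  c_1 = (1.070000 + 2.150000)/2 = 1.610000
  f(c_1) = f(1.610000) = 0.086234
  f(a) × f(c) < 0, new interval: [1.070000, 1.610000]

After 1 iteration(s), the approximation is c_1 = 1.610000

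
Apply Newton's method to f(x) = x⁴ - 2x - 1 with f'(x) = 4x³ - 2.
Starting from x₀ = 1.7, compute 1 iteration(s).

f(x) = x⁴ - 2x - 1
f'(x) = 4x³ - 2
x₀ = 1.7

Newton-Raphson formula: x_{n+1} = x_n - f(x_n)/f'(x_n)

Iteration 1:
  f(1.700000) = 3.952100
  f'(1.700000) = 17.652000
  x_1 = 1.700000 - 3.952100/17.652000 = 1.476110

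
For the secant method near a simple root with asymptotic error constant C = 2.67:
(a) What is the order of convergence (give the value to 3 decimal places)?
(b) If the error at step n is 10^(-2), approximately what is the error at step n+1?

(a) Secant method has superlinear convergence with order φ = (1+√5)/2 ≈ 1.618.
    This means |e_{n+1}| ≈ C|e_n|^1.618.

(b) With |e_n| = 10^(-2) and C = 2.67:
    |e_{n+1}| ≈ 2.67 × (10^(-2))^1.618 = 2.67 × 10^(-3.24)

(a) ≈ 1.618 (golden ratio); (b) |e_{n+1}| ≈ 1.550e-03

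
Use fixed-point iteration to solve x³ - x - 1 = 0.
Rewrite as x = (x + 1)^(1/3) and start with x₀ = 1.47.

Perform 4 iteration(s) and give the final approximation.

Equation: x³ - x - 1 = 0
Fixed-point form: x = (x + 1)^(1/3)
x₀ = 1.47

x_1 = g(1.470000) = 1.351758
x_2 = g(1.351758) = 1.329834
x_3 = g(1.329834) = 1.325689
x_4 = g(1.325689) = 1.324902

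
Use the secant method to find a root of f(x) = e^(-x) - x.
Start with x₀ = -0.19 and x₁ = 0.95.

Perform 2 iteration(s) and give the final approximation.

f(x) = e^(-x) - x
x₀ = -0.19, x₁ = 0.95

Secant formula: x_{n+1} = x_n - f(x_n)(x_n - x_{n-1})/(f(x_n) - f(x_{n-1}))

Iteration 1:
  f(-0.190000) = 1.399250
  f(0.950000) = -0.563259
  x_2 = 0.950000 - (-0.563259)×(0.950000 - (-0.190000))/(-0.563259 - 1.399250)
       = 0.622809
Iteration 2:
  f(0.950000) = -0.563259
  f(0.622809) = -0.086373
  x_3 = 0.622809 - (-0.086373)×(0.622809 - 0.950000)/(-0.086373 - (-0.563259))
       = 0.563548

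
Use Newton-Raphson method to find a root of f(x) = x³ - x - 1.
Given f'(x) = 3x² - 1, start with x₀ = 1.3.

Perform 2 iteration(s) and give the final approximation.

f(x) = x³ - x - 1
f'(x) = 3x² - 1
x₀ = 1.3

Newton-Raphson formula: x_{n+1} = x_n - f(x_n)/f'(x_n)

Iteration 1:
  f(1.300000) = -0.103000
  f'(1.300000) = 4.070000
  x_1 = 1.300000 - (-0.103000)/4.070000 = 1.325307
Iteration 2:
  f(1.325307) = 0.002514
  f'(1.325307) = 4.269317
  x_2 = 1.325307 - 0.002514/4.269317 = 1.324718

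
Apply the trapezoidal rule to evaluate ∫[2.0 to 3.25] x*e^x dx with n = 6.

f(x) = x*e^x
a = 2.0, b = 3.25, n = 6
h = (b - a)/n = 0.208333

Trapezoidal rule: (h/2)[f(x₀) + 2f(x₁) + 2f(x₂) + ... + f(xₙ)]

x_0 = 2.0000, f(x_0) = 14.778112, coefficient = 1
x_1 = 2.2083, f(x_1) = 20.097017, coefficient = 2
x_2 = 2.4167, f(x_2) = 27.087053, coefficient = 2
x_3 = 2.6250, f(x_3) = 36.237007, coefficient = 2
x_4 = 2.8333, f(x_4) = 48.172446, coefficient = 2
x_5 = 3.0417, f(x_5) = 63.692848, coefficient = 2
x_6 = 3.2500, f(x_6) = 83.818605, coefficient = 1

I ≈ (0.208333/2) × 489.169460 = 50.955152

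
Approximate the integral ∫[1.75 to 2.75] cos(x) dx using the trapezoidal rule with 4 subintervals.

f(x) = cos(x)
a = 1.75, b = 2.75, n = 4
h = (b - a)/n = 0.250000

Trapezoidal rule: (h/2)[f(x₀) + 2f(x₁) + 2f(x₂) + ... + f(xₙ)]

x_0 = 1.7500, f(x_0) = -0.178246, coefficient = 1
x_1 = 2.0000, f(x_1) = -0.416147, coefficient = 2
x_2 = 2.2500, f(x_2) = -0.628174, coefficient = 2
x_3 = 2.5000, f(x_3) = -0.801144, coefficient = 2
x_4 = 2.7500, f(x_4) = -0.924302, coefficient = 1

I ≈ (0.250000/2) × -4.793477 = -0.599185
Exact value: -0.602325
Error: 0.003140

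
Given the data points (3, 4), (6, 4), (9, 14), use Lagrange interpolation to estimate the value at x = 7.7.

Lagrange interpolation formula:
P(x) = Σ yᵢ × Lᵢ(x)
where Lᵢ(x) = Π_{j≠i} (x - xⱼ)/(xᵢ - xⱼ)

L_0(7.7) = (7.7 - 6)/(3 - 6) × (7.7 - 9)/(3 - 9) = -0.122778
L_1(7.7) = (7.7 - 3)/(6 - 3) × (7.7 - 9)/(6 - 9) = 0.678889
L_2(7.7) = (7.7 - 3)/(9 - 3) × (7.7 - 6)/(9 - 6) = 0.443889

P(7.7) = 4×L_0(7.7) + 4×L_1(7.7) + 14×L_2(7.7)
P(7.7) = 8.438889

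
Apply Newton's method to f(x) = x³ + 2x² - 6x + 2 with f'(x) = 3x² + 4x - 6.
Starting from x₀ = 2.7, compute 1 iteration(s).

f(x) = x³ + 2x² - 6x + 2
f'(x) = 3x² + 4x - 6
x₀ = 2.7

Newton-Raphson formula: x_{n+1} = x_n - f(x_n)/f'(x_n)

Iteration 1:
  f(2.700000) = 20.063000
  f'(2.700000) = 26.670000
  x_1 = 2.700000 - 20.063000/26.670000 = 1.947732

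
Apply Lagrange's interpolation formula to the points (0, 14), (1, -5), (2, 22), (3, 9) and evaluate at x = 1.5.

Lagrange interpolation formula:
P(x) = Σ yᵢ × Lᵢ(x)
where Lᵢ(x) = Π_{j≠i} (x - xⱼ)/(xᵢ - xⱼ)

L_0(1.5) = (1.5 - 1)/(0 - 1) × (1.5 - 2)/(0 - 2) × (1.5 - 3)/(0 - 3) = -0.062500
L_1(1.5) = (1.5 - 0)/(1 - 0) × (1.5 - 2)/(1 - 2) × (1.5 - 3)/(1 - 3) = 0.562500
L_2(1.5) = (1.5 - 0)/(2 - 0) × (1.5 - 1)/(2 - 1) × (1.5 - 3)/(2 - 3) = 0.562500
L_3(1.5) = (1.5 - 0)/(3 - 0) × (1.5 - 1)/(3 - 1) × (1.5 - 2)/(3 - 2) = -0.062500

P(1.5) = 14×L_0(1.5) + (-5)×L_1(1.5) + 22×L_2(1.5) + 9×L_3(1.5)
P(1.5) = 8.125000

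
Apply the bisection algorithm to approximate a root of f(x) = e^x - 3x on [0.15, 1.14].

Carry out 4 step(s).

f(x) = e^x - 3x
Initial interval: [0.15, 1.14]

Iteration 1:
  c_1 = (0.150000 + 1.140000)/2 = 0.645000
  f(c_1) = f(0.645000) = -0.029013
  f(a) × f(c) < 0, new interval: [0.150000, 0.645000]
Iteration 2:
  c_2 = (0.150000 + 0.645000)/2 = 0.397500
  f(c_2) = f(0.397500) = 0.295600
  f(a) × f(c) ≥ 0, new interval: [0.397500, 0.645000]
Iteration 3:
  c_3 = (0.397500 + 0.645000)/2 = 0.521250
  f(c_3) = f(0.521250) = 0.120381
  f(a) × f(c) ≥ 0, new interval: [0.521250, 0.645000]
Iteration 4:
  c_4 = (0.521250 + 0.645000)/2 = 0.583125
  f(c_4) = f(0.583125) = 0.042254
  f(a) × f(c) ≥ 0, new interval: [0.583125, 0.645000]

After 4 iteration(s), the approximation is c_4 = 0.583125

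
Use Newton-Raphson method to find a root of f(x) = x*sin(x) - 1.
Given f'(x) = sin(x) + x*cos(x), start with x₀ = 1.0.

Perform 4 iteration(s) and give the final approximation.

f(x) = x*sin(x) - 1
f'(x) = sin(x) + x*cos(x)
x₀ = 1.0

Newton-Raphson formula: x_{n+1} = x_n - f(x_n)/f'(x_n)

Iteration 1:
  f(1.000000) = -0.158529
  f'(1.000000) = 1.381773
  x_1 = 1.000000 - (-0.158529)/1.381773 = 1.114729
Iteration 2:
  f(1.114729) = 0.000794
  f'(1.114729) = 1.388741
  x_2 = 1.114729 - 0.000794/1.388741 = 1.114157
Iteration 3:
  f(1.114157) = 0.000000
  f'(1.114157) = 1.388809
  x_3 = 1.114157 - 0.000000/1.388809 = 1.114157
Iteration 4:
  f(1.114157) = 0.000000
  f'(1.114157) = 1.388809
  x_4 = 1.114157 - 0.000000/1.388809 = 1.114157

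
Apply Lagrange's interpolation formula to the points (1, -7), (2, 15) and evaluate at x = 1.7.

Lagrange interpolation formula:
P(x) = Σ yᵢ × Lᵢ(x)
where Lᵢ(x) = Π_{j≠i} (x - xⱼ)/(xᵢ - xⱼ)

L_0(1.7) = (1.7 - 2)/(1 - 2) = 0.300000
L_1(1.7) = (1.7 - 1)/(2 - 1) = 0.700000

P(1.7) = (-7)×L_0(1.7) + 15×L_1(1.7)
P(1.7) = 8.400000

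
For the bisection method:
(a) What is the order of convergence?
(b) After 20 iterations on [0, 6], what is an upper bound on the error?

(a) Bisection has linear (order 1) convergence; the error is halved each step.

(b) Error bound = (b-a)/2^n = (6 - 0)/2^{20}
    = 6/2^{20}

(a) 1 (linear); (b) error ≤ 5.72e-06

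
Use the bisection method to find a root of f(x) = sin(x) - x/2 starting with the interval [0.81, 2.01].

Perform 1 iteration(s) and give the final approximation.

f(x) = sin(x) - x/2
Initial interval: [0.81, 2.01]

Iteration 1:
  c_1 = (0.810000 + 2.010000)/2 = 1.410000
  f(c_1) = f(1.410000) = 0.282100
  f(a) × f(c) ≥ 0, new interval: [1.410000, 2.010000]

After 1 iteration(s), the approximation is c_1 = 1.410000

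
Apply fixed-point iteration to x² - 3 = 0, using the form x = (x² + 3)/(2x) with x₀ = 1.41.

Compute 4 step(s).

Equation: x² - 3 = 0
Fixed-point form: x = (x² + 3)/(2x)
x₀ = 1.41

x_1 = g(1.410000) = 1.768830
x_2 = g(1.768830) = 1.732433
x_3 = g(1.732433) = 1.732051
x_4 = g(1.732051) = 1.732051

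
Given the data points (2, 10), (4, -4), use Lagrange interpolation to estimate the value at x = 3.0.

Lagrange interpolation formula:
P(x) = Σ yᵢ × Lᵢ(x)
where Lᵢ(x) = Π_{j≠i} (x - xⱼ)/(xᵢ - xⱼ)

L_0(3.0) = (3.0 - 4)/(2 - 4) = 0.500000
L_1(3.0) = (3.0 - 2)/(4 - 2) = 0.500000

P(3.0) = 10×L_0(3.0) + (-4)×L_1(3.0)
P(3.0) = 3.000000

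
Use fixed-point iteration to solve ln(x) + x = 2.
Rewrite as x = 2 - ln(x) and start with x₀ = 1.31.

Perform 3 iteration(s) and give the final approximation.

Equation: ln(x) + x = 2
Fixed-point form: x = 2 - ln(x)
x₀ = 1.31

x_1 = g(1.310000) = 1.729973
x_2 = g(1.729973) = 1.451894
x_3 = g(1.451894) = 1.627131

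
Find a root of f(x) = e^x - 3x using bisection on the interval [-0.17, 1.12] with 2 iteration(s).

f(x) = e^x - 3x
Initial interval: [-0.17, 1.12]

Iteration 1:
  c_1 = (-0.170000 + 1.120000)/2 = 0.475000
  f(c_1) = f(0.475000) = 0.183014
  f(a) × f(c) ≥ 0, new interval: [0.475000, 1.120000]
Iteration 2:
  c_2 = (0.475000 + 1.120000)/2 = 0.797500
  f(c_2) = f(0.797500) = -0.172516
  f(a) × f(c) < 0, new interval: [0.475000, 0.797500]

After 2 iteration(s), the approximation is c_2 = 0.797500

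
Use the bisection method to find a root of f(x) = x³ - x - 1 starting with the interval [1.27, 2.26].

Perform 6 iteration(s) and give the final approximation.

f(x) = x³ - x - 1
Initial interval: [1.27, 2.26]

Iteration 1:
  c_1 = (1.270000 + 2.260000)/2 = 1.765000
  f(c_1) = f(1.765000) = 2.733372
  f(a) × f(c) < 0, new interval: [1.270000, 1.765000]
Iteration 2:
  c_2 = (1.270000 + 1.765000)/2 = 1.517500
  f(c_2) = f(1.517500) = 0.977008
  f(a) × f(c) < 0, new interval: [1.270000, 1.517500]
Iteration 3:
  c_3 = (1.270000 + 1.517500)/2 = 1.393750
  f(c_3) = f(1.393750) = 0.313664
  f(a) × f(c) < 0, new interval: [1.270000, 1.393750]
Iteration 4:
  c_4 = (1.270000 + 1.393750)/2 = 1.331875
  f(c_4) = f(1.331875) = 0.030726
  f(a) × f(c) < 0, new interval: [1.270000, 1.331875]
Iteration 5:
  c_5 = (1.270000 + 1.331875)/2 = 1.300938
  f(c_5) = f(1.300938) = -0.099181
  f(a) × f(c) ≥ 0, new interval: [1.300938, 1.331875]
Iteration 6:
  c_6 = (1.300938 + 1.331875)/2 = 1.316406
  f(c_6) = f(1.316406) = -0.035172
  f(a) × f(c) ≥ 0, new interval: [1.316406, 1.331875]

After 6 iteration(s), the approximation is c_6 = 1.316406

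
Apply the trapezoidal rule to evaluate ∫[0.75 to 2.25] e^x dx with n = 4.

f(x) = e^x
a = 0.75, b = 2.25, n = 4
h = (b - a)/n = 0.375000

Trapezoidal rule: (h/2)[f(x₀) + 2f(x₁) + 2f(x₂) + ... + f(xₙ)]

x_0 = 0.7500, f(x_0) = 2.117000, coefficient = 1
x_1 = 1.1250, f(x_1) = 3.080217, coefficient = 2
x_2 = 1.5000, f(x_2) = 4.481689, coefficient = 2
x_3 = 1.8750, f(x_3) = 6.520819, coefficient = 2
x_4 = 2.2500, f(x_4) = 9.487736, coefficient = 1

I ≈ (0.375000/2) × 39.770186 = 7.456910
Exact value: 7.370736
Error: 0.086174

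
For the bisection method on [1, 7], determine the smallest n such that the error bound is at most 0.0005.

We need (b-a)/2^n ≤ 0.0005
(7 - 1)/2^n ≤ 0.0005
6/2^n ≤ 0.0005
2^n ≥ 12000
n ≥ log₂(12000) = 13.55
n ≥ 14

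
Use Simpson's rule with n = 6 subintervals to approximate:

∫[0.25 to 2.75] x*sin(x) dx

f(x) = x*sin(x)
a = 0.25, b = 2.75, n = 6
h = (b - a)/n = 0.416667

Simpson's rule: (h/3)[f(x₀) + 4f(x₁) + 2f(x₂) + ... + f(xₙ)]

x_0 = 0.2500, f(x_0) = 0.061851, coefficient = 1
x_1 = 0.6667, f(x_1) = 0.412247, coefficient = 4
x_2 = 1.0833, f(x_2) = 0.957151, coefficient = 2
x_3 = 1.5000, f(x_3) = 1.496242, coefficient = 4
x_4 = 1.9167, f(x_4) = 1.803163, coefficient = 2
x_5 = 2.3333, f(x_5) = 1.687200, coefficient = 4
x_6 = 2.7500, f(x_6) = 1.049568, coefficient = 1

I ≈ (0.416667/3) × 21.014805 = 2.918723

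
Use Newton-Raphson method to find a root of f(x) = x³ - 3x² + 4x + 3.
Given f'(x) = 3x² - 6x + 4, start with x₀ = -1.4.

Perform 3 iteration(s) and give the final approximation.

f(x) = x³ - 3x² + 4x + 3
f'(x) = 3x² - 6x + 4
x₀ = -1.4

Newton-Raphson formula: x_{n+1} = x_n - f(x_n)/f'(x_n)

Iteration 1:
  f(-1.400000) = -11.224000
  f'(-1.400000) = 18.280000
  x_1 = -1.400000 - (-11.224000)/18.280000 = -0.785996
Iteration 2:
  f(-0.785996) = -2.482929
  f'(-0.785996) = 10.569341
  x_2 = -0.785996 - (-2.482929)/10.569341 = -0.551078
Iteration 3:
  f(-0.551078) = -0.282724
  f'(-0.551078) = 8.217525
  x_3 = -0.551078 - (-0.282724)/8.217525 = -0.516672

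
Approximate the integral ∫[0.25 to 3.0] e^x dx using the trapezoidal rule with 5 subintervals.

f(x) = e^x
a = 0.25, b = 3.0, n = 5
h = (b - a)/n = 0.550000

Trapezoidal rule: (h/2)[f(x₀) + 2f(x₁) + 2f(x₂) + ... + f(xₙ)]

x_0 = 0.2500, f(x_0) = 1.284025, coefficient = 1
x_1 = 0.8000, f(x_1) = 2.225541, coefficient = 2
x_2 = 1.3500, f(x_2) = 3.857426, coefficient = 2
x_3 = 1.9000, f(x_3) = 6.685894, coefficient = 2
x_4 = 2.4500, f(x_4) = 11.588347, coefficient = 2
x_5 = 3.0000, f(x_5) = 20.085537, coefficient = 1

I ≈ (0.550000/2) × 70.083978 = 19.273094
Exact value: 18.801512
Error: 0.471582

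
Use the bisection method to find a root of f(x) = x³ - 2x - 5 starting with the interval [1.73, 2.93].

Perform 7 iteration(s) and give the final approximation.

f(x) = x³ - 2x - 5
Initial interval: [1.73, 2.93]

Iteration 1:
  c_1 = (1.730000 + 2.930000)/2 = 2.330000
  f(c_1) = f(2.330000) = 2.989337
  f(a) × f(c) < 0, new interval: [1.730000, 2.330000]
Iteration 2:
  c_2 = (1.730000 + 2.330000)/2 = 2.030000
  f(c_2) = f(2.030000) = -0.694573
  f(a) × f(c) ≥ 0, new interval: [2.030000, 2.330000]
Iteration 3:
  c_3 = (2.030000 + 2.330000)/2 = 2.180000
  f(c_3) = f(2.180000) = 1.000232
  f(a) × f(c) < 0, new interval: [2.030000, 2.180000]
Iteration 4:
  c_4 = (2.030000 + 2.180000)/2 = 2.105000
  f(c_4) = f(2.105000) = 0.117308
  f(a) × f(c) < 0, new interval: [2.030000, 2.105000]
Iteration 5:
  c_5 = (2.030000 + 2.105000)/2 = 2.067500
  f(c_5) = f(2.067500) = -0.297355
  f(a) × f(c) ≥ 0, new interval: [2.067500, 2.105000]
Iteration 6:
  c_6 = (2.067500 + 2.105000)/2 = 2.086250
  f(c_6) = f(2.086250) = -0.092224
  f(a) × f(c) ≥ 0, new interval: [2.086250, 2.105000]
Iteration 7:
  c_7 = (2.086250 + 2.105000)/2 = 2.095625
  f(c_7) = f(2.095625) = 0.011989
  f(a) × f(c) < 0, new interval: [2.086250, 2.095625]

After 7 iteration(s), the approximation is c_7 = 2.095625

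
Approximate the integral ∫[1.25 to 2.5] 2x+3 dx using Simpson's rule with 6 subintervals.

f(x) = 2x+3
a = 1.25, b = 2.5, n = 6
h = (b - a)/n = 0.208333

Simpson's rule: (h/3)[f(x₀) + 4f(x₁) + 2f(x₂) + ... + f(xₙ)]

x_0 = 1.2500, f(x_0) = 5.500000, coefficient = 1
x_1 = 1.4583, f(x_1) = 5.916667, coefficient = 4
x_2 = 1.6667, f(x_2) = 6.333333, coefficient = 2
x_3 = 1.8750, f(x_3) = 6.750000, coefficient = 4
x_4 = 2.0833, f(x_4) = 7.166667, coefficient = 2
x_5 = 2.2917, f(x_5) = 7.583333, coefficient = 4
x_6 = 2.5000, f(x_6) = 8.000000, coefficient = 1

I ≈ (0.208333/3) × 121.500000 = 8.437500
Exact value: 8.437500
Error: 0.000000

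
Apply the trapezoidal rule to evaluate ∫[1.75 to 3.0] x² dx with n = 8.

f(x) = x²
a = 1.75, b = 3.0, n = 8
h = (b - a)/n = 0.156250

Trapezoidal rule: (h/2)[f(x₀) + 2f(x₁) + 2f(x₂) + ... + f(xₙ)]

x_0 = 1.7500, f(x_0) = 3.062500, coefficient = 1
x_1 = 1.9062, f(x_1) = 3.633789, coefficient = 2
x_2 = 2.0625, f(x_2) = 4.253906, coefficient = 2
x_3 = 2.2188, f(x_3) = 4.922852, coefficient = 2
x_4 = 2.3750, f(x_4) = 5.640625, coefficient = 2
x_5 = 2.5312, f(x_5) = 6.407227, coefficient = 2
x_6 = 2.6875, f(x_6) = 7.222656, coefficient = 2
x_7 = 2.8438, f(x_7) = 8.086914, coefficient = 2
x_8 = 3.0000, f(x_8) = 9.000000, coefficient = 1

I ≈ (0.156250/2) × 92.398438 = 7.218628
Exact value: 7.213542
Error: 0.005086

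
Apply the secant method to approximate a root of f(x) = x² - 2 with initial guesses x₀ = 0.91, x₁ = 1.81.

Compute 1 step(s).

f(x) = x² - 2
x₀ = 0.91, x₁ = 1.81

Secant formula: x_{n+1} = x_n - f(x_n)(x_n - x_{n-1})/(f(x_n) - f(x_{n-1}))

Iteration 1:
  f(0.910000) = -1.171900
  f(1.810000) = 1.276100
  x_2 = 1.810000 - 1.276100×(1.810000 - 0.910000)/(1.276100 - (-1.171900))
       = 1.340846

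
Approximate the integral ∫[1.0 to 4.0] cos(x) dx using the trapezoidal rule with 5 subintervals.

f(x) = cos(x)
a = 1.0, b = 4.0, n = 5
h = (b - a)/n = 0.600000

Trapezoidal rule: (h/2)[f(x₀) + 2f(x₁) + 2f(x₂) + ... + f(xₙ)]

x_0 = 1.0000, f(x_0) = 0.540302, coefficient = 1
x_1 = 1.6000, f(x_1) = -0.029200, coefficient = 2
x_2 = 2.2000, f(x_2) = -0.588501, coefficient = 2
x_3 = 2.8000, f(x_3) = -0.942222, coefficient = 2
x_4 = 3.4000, f(x_4) = -0.966798, coefficient = 2
x_5 = 4.0000, f(x_5) = -0.653644, coefficient = 1

I ≈ (0.600000/2) × -5.166784 = -1.550035
Exact value: -1.598273
Error: 0.048238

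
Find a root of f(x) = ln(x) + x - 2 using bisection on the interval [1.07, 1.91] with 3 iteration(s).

f(x) = ln(x) + x - 2
Initial interval: [1.07, 1.91]

Iteration 1:
  c_1 = (1.070000 + 1.910000)/2 = 1.490000
  f(c_1) = f(1.490000) = -0.111224
  f(a) × f(c) ≥ 0, new interval: [1.490000, 1.910000]
Iteration 2:
  c_2 = (1.490000 + 1.910000)/2 = 1.700000
  f(c_2) = f(1.700000) = 0.230628
  f(a) × f(c) < 0, new interval: [1.490000, 1.700000]
Iteration 3:
  c_3 = (1.490000 + 1.700000)/2 = 1.595000
  f(c_3) = f(1.595000) = 0.061874
  f(a) × f(c) < 0, new interval: [1.490000, 1.595000]

After 3 iteration(s), the approximation is c_3 = 1.595000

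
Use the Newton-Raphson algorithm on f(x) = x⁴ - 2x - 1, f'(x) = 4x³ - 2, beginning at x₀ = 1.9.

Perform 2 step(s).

f(x) = x⁴ - 2x - 1
f'(x) = 4x³ - 2
x₀ = 1.9

Newton-Raphson formula: x_{n+1} = x_n - f(x_n)/f'(x_n)

Iteration 1:
  f(1.900000) = 8.232100
  f'(1.900000) = 25.436000
  x_1 = 1.900000 - 8.232100/25.436000 = 1.576360
Iteration 2:
  f(1.576360) = 2.022066
  f'(1.576360) = 13.668465
  x_2 = 1.576360 - 2.022066/13.668465 = 1.428424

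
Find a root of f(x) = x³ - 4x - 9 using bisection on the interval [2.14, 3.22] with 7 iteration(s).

f(x) = x³ - 4x - 9
Initial interval: [2.14, 3.22]

Iteration 1:
  c_1 = (2.140000 + 3.220000)/2 = 2.680000
  f(c_1) = f(2.680000) = -0.471168
  f(a) × f(c) ≥ 0, new interval: [2.680000, 3.220000]
Iteration 2:
  c_2 = (2.680000 + 3.220000)/2 = 2.950000
  f(c_2) = f(2.950000) = 4.872375
  f(a) × f(c) < 0, new interval: [2.680000, 2.950000]
Iteration 3:
  c_3 = (2.680000 + 2.950000)/2 = 2.815000
  f(c_3) = f(2.815000) = 2.046693
  f(a) × f(c) < 0, new interval: [2.680000, 2.815000]
Iteration 4:
  c_4 = (2.680000 + 2.815000)/2 = 2.747500
  f(c_4) = f(2.747500) = 0.750208
  f(a) × f(c) < 0, new interval: [2.680000, 2.747500]
Iteration 5:
  c_5 = (2.680000 + 2.747500)/2 = 2.713750
  f(c_5) = f(2.713750) = 0.130247
  f(a) × f(c) < 0, new interval: [2.680000, 2.713750]
Iteration 6:
  c_6 = (2.680000 + 2.713750)/2 = 2.696875
  f(c_6) = f(2.696875) = -0.172765
  f(a) × f(c) ≥ 0, new interval: [2.696875, 2.713750]
Iteration 7:
  c_7 = (2.696875 + 2.713750)/2 = 2.705313
  f(c_7) = f(2.705313) = -0.021837
  f(a) × f(c) ≥ 0, new interval: [2.705313, 2.713750]

After 7 iteration(s), the approximation is c_7 = 2.705313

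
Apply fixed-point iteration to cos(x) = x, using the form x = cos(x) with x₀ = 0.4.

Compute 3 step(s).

Equation: cos(x) = x
Fixed-point form: x = cos(x)
x₀ = 0.4

x_1 = g(0.400000) = 0.921061
x_2 = g(0.921061) = 0.604976
x_3 = g(0.604976) = 0.822516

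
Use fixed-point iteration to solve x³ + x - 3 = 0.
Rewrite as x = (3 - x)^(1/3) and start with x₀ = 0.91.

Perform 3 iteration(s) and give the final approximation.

Equation: x³ + x - 3 = 0
Fixed-point form: x = (3 - x)^(1/3)
x₀ = 0.91

x_1 = g(0.910000) = 1.278543
x_2 = g(1.278543) = 1.198483
x_3 = g(1.198483) = 1.216782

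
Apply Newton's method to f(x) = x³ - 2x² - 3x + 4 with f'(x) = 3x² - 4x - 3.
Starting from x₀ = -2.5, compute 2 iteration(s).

f(x) = x³ - 2x² - 3x + 4
f'(x) = 3x² - 4x - 3
x₀ = -2.5

Newton-Raphson formula: x_{n+1} = x_n - f(x_n)/f'(x_n)

Iteration 1:
  f(-2.500000) = -16.625000
  f'(-2.500000) = 25.750000
  x_1 = -2.500000 - (-16.625000)/25.750000 = -1.854369
Iteration 2:
  f(-1.854369) = -3.690851
  f'(-1.854369) = 14.733528
  x_2 = -1.854369 - (-3.690851)/14.733528 = -1.603862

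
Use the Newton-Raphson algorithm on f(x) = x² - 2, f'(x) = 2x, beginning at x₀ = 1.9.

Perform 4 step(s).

f(x) = x² - 2
f'(x) = 2x
x₀ = 1.9

Newton-Raphson formula: x_{n+1} = x_n - f(x_n)/f'(x_n)

Iteration 1:
  f(1.900000) = 1.610000
  f'(1.900000) = 3.800000
  x_1 = 1.900000 - 1.610000/3.800000 = 1.476316
Iteration 2:
  f(1.476316) = 0.179508
  f'(1.476316) = 2.952632
  x_2 = 1.476316 - 0.179508/2.952632 = 1.415520
Iteration 3:
  f(1.415520) = 0.003696
  f'(1.415520) = 2.831039
  x_3 = 1.415520 - 0.003696/2.831039 = 1.414214
Iteration 4:
  f(1.414214) = 0.000002
  f'(1.414214) = 2.828428
  x_4 = 1.414214 - 0.000002/2.828428 = 1.414214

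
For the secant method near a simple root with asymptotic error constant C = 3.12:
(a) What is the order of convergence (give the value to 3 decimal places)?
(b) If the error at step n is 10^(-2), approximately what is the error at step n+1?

(a) Secant method has superlinear convergence with order φ = (1+√5)/2 ≈ 1.618.
    This means |e_{n+1}| ≈ C|e_n|^1.618.

(b) With |e_n| = 10^(-2) and C = 3.12:
    |e_{n+1}| ≈ 3.12 × (10^(-2))^1.618 = 3.12 × 10^(-3.24)

(a) ≈ 1.618 (golden ratio); (b) |e_{n+1}| ≈ 1.812e-03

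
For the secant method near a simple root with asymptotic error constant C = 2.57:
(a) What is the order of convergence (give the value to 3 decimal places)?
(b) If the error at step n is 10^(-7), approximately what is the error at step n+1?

(a) Secant method has superlinear convergence with order φ = (1+√5)/2 ≈ 1.618.
    This means |e_{n+1}| ≈ C|e_n|^1.618.

(b) With |e_n| = 10^(-7) and C = 2.57:
    |e_{n+1}| ≈ 2.57 × (10^(-7))^1.618 = 2.57 × 10^(-11.33)

(a) ≈ 1.618 (golden ratio); (b) |e_{n+1}| ≈ 1.213e-11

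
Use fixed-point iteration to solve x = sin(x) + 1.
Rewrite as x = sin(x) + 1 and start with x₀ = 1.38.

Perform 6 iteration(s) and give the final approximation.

Equation: x = sin(x) + 1
Fixed-point form: x = sin(x) + 1
x₀ = 1.38

x_1 = g(1.380000) = 1.981854
x_2 = g(1.981854) = 1.916699
x_3 = g(1.916699) = 1.940770
x_4 = g(1.940770) = 1.932337
x_5 = g(1.932337) = 1.935353
x_6 = g(1.935353) = 1.934282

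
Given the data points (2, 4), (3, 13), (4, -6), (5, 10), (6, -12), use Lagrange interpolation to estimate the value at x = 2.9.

Lagrange interpolation formula:
P(x) = Σ yᵢ × Lᵢ(x)
where Lᵢ(x) = Π_{j≠i} (x - xⱼ)/(xᵢ - xⱼ)

L_0(2.9) = (2.9 - 3)/(2 - 3) × (2.9 - 4)/(2 - 4) × (2.9 - 5)/(2 - 5) × (2.9 - 6)/(2 - 6) = 0.029838
L_1(2.9) = (2.9 - 2)/(3 - 2) × (2.9 - 4)/(3 - 4) × (2.9 - 5)/(3 - 5) × (2.9 - 6)/(3 - 6) = 1.074150
L_2(2.9) = (2.9 - 2)/(4 - 2) × (2.9 - 3)/(4 - 3) × (2.9 - 5)/(4 - 5) × (2.9 - 6)/(4 - 6) = -0.146475
L_3(2.9) = (2.9 - 2)/(5 - 2) × (2.9 - 3)/(5 - 3) × (2.9 - 4)/(5 - 4) × (2.9 - 6)/(5 - 6) = 0.051150
L_4(2.9) = (2.9 - 2)/(6 - 2) × (2.9 - 3)/(6 - 3) × (2.9 - 4)/(6 - 4) × (2.9 - 5)/(6 - 5) = -0.008663

P(2.9) = 4×L_0(2.9) + 13×L_1(2.9) + (-6)×L_2(2.9) + 10×L_3(2.9) + (-12)×L_4(2.9)
P(2.9) = 15.577600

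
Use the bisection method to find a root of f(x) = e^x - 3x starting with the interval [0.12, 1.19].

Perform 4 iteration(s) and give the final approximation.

f(x) = e^x - 3x
Initial interval: [0.12, 1.19]

Iteration 1:
  c_1 = (0.120000 + 1.190000)/2 = 0.655000
  f(c_1) = f(0.655000) = -0.039857
  f(a) × f(c) < 0, new interval: [0.120000, 0.655000]
Iteration 2:
  c_2 = (0.120000 + 0.655000)/2 = 0.387500
  f(c_2) = f(0.387500) = 0.310793
  f(a) × f(c) ≥ 0, new interval: [0.387500, 0.655000]
Iteration 3:
  c_3 = (0.387500 + 0.655000)/2 = 0.521250
  f(c_3) = f(0.521250) = 0.120381
  f(a) × f(c) ≥ 0, new interval: [0.521250, 0.655000]
Iteration 4:
  c_4 = (0.521250 + 0.655000)/2 = 0.588125
  f(c_4) = f(0.588125) = 0.036234
  f(a) × f(c) ≥ 0, new interval: [0.588125, 0.655000]

After 4 iteration(s), the approximation is c_4 = 0.588125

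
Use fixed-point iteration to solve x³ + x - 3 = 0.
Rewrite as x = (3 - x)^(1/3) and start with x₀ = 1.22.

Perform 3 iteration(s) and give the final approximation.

Equation: x³ + x - 3 = 0
Fixed-point form: x = (3 - x)^(1/3)
x₀ = 1.22

x_1 = g(1.220000) = 1.211918
x_2 = g(1.211918) = 1.213750
x_3 = g(1.213750) = 1.213335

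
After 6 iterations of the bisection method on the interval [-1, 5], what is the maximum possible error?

Bisection error bound: |error| ≤ (b-a)/2^n
|error| ≤ (5 - (-1))/2^6 = 6/2^6
|error| ≤ 0.0937500000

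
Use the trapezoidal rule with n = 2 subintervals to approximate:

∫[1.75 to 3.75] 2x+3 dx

f(x) = 2x+3
a = 1.75, b = 3.75, n = 2
h = (b - a)/n = 1.000000

Trapezoidal rule: (h/2)[f(x₀) + 2f(x₁) + 2f(x₂) + ... + f(xₙ)]

x_0 = 1.7500, f(x_0) = 6.500000, coefficient = 1
x_1 = 2.7500, f(x_1) = 8.500000, coefficient = 2
x_2 = 3.7500, f(x_2) = 10.500000, coefficient = 1

I ≈ (1.000000/2) × 34.000000 = 17.000000
Exact value: 17.000000
Error: 0.000000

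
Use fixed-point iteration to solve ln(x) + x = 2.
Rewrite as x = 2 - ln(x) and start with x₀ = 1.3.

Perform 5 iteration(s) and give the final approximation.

Equation: ln(x) + x = 2
Fixed-point form: x = 2 - ln(x)
x₀ = 1.3

x_1 = g(1.300000) = 1.737636
x_2 = g(1.737636) = 1.447475
x_3 = g(1.447475) = 1.630180
x_4 = g(1.630180) = 1.511310
x_5 = g(1.511310) = 1.587023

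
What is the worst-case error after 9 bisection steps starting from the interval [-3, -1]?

Bisection error bound: |error| ≤ (b-a)/2^n
|error| ≤ (-1 - (-3))/2^9 = 2/2^9
|error| ≤ 0.0039062500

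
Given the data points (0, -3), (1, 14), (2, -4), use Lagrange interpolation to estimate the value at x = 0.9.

Lagrange interpolation formula:
P(x) = Σ yᵢ × Lᵢ(x)
where Lᵢ(x) = Π_{j≠i} (x - xⱼ)/(xᵢ - xⱼ)

L_0(0.9) = (0.9 - 1)/(0 - 1) × (0.9 - 2)/(0 - 2) = 0.055000
L_1(0.9) = (0.9 - 0)/(1 - 0) × (0.9 - 2)/(1 - 2) = 0.990000
L_2(0.9) = (0.9 - 0)/(2 - 0) × (0.9 - 1)/(2 - 1) = -0.045000

P(0.9) = (-3)×L_0(0.9) + 14×L_1(0.9) + (-4)×L_2(0.9)
P(0.9) = 13.875000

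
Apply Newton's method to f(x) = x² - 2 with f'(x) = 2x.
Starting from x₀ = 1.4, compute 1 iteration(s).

f(x) = x² - 2
f'(x) = 2x
x₀ = 1.4

Newton-Raphson formula: x_{n+1} = x_n - f(x_n)/f'(x_n)

Iteration 1:
  f(1.400000) = -0.040000
  f'(1.400000) = 2.800000
  x_1 = 1.400000 - (-0.040000)/2.800000 = 1.414286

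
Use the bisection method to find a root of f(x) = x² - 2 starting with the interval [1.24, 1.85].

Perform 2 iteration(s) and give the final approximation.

f(x) = x² - 2
Initial interval: [1.24, 1.85]

Iteration 1:
  c_1 = (1.240000 + 1.850000)/2 = 1.545000
  f(c_1) = f(1.545000) = 0.387025
  f(a) × f(c) < 0, new interval: [1.240000, 1.545000]
Iteration 2:
  c_2 = (1.240000 + 1.545000)/2 = 1.392500
  f(c_2) = f(1.392500) = -0.060944
  f(a) × f(c) ≥ 0, new interval: [1.392500, 1.545000]

After 2 iteration(s), the approximation is c_2 = 1.392500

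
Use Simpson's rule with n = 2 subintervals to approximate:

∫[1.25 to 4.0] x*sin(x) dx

f(x) = x*sin(x)
a = 1.25, b = 4.0, n = 2
h = (b - a)/n = 1.375000

Simpson's rule: (h/3)[f(x₀) + 4f(x₁) + 2f(x₂) + ... + f(xₙ)]

x_0 = 1.2500, f(x_0) = 1.186231, coefficient = 1
x_1 = 2.6250, f(x_1) = 1.296541, coefficient = 4
x_2 = 4.0000, f(x_2) = -3.027210, coefficient = 1

I ≈ (1.375000/3) × 3.345184 = 1.533209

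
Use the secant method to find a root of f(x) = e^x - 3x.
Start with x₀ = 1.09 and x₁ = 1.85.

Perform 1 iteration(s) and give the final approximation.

f(x) = e^x - 3x
x₀ = 1.09, x₁ = 1.85

Secant formula: x_{n+1} = x_n - f(x_n)(x_n - x_{n-1})/(f(x_n) - f(x_{n-1}))

Iteration 1:
  f(1.090000) = -0.295726
  f(1.850000) = 0.809820
  x_2 = 1.850000 - 0.809820×(1.850000 - 1.090000)/(0.809820 - (-0.295726))
       = 1.293295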